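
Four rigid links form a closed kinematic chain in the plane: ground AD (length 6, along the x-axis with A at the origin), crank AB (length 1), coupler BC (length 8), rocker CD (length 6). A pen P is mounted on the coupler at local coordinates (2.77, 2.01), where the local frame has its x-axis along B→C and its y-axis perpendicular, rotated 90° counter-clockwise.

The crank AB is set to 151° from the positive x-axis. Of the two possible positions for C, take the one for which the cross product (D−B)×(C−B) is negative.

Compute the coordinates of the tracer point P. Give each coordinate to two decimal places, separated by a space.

A=(0,0), D=(6.00,0)
B = A + 1.00·(cos151°, sin151°) = (-0.8746, 0.4848)
|BD| = 6.8917
circle(B,8.00) ∩ circle(D,6.00): a=5.4773, h=5.8309
  candidates: C₊=(4.9993,5.9160) cross=40.185; C₋=(4.1789,-5.7170) cross=-40.185
  mode - wants cross < 0 → take C=(4.1789,-5.7170) (cross=-40.185)
ex = (C−B)/|BC| = (0.6317,-0.7752); ey = (0.7752,0.6317)
P = B + 2.77·ex + 2.01·ey = (2.4334,-0.3929)

2.43 -0.39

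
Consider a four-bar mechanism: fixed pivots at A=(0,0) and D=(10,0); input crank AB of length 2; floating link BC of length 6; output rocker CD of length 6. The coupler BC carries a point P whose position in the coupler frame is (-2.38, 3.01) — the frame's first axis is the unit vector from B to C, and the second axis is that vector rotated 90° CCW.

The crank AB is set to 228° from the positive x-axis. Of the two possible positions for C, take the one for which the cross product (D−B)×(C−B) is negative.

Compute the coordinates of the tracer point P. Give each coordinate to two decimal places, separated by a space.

-3.15 1.90

A=(0,0), D=(10.00,0)
B = A + 2.00·(cos228°, sin228°) = (-1.3383, -1.4863)
|BD| = 11.4353
circle(B,6.00) ∩ circle(D,6.00): a=5.7176, h=1.8190
  candidates: C₊=(4.0944,1.0604) cross=20.801; C₋=(4.5673,-2.5467) cross=-20.801
  mode - wants cross < 0 → take C=(4.5673,-2.5467) (cross=-20.801)
ex = (C−B)/|BC| = (0.9843,-0.1767); ey = (0.1767,0.9843)
P = B + -2.38·ex + 3.01·ey = (-3.1488,1.8970)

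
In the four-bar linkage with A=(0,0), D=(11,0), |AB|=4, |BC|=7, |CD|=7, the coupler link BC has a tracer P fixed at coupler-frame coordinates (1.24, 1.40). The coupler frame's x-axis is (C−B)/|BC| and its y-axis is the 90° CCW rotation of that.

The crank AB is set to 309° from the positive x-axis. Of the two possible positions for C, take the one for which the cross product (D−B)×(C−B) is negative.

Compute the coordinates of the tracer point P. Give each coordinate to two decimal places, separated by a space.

4.29 -2.51

A=(0,0), D=(11.00,0)
B = A + 4.00·(cos309°, sin309°) = (2.5173, -3.1086)
|BD| = 9.0344
circle(B,7.00) ∩ circle(D,7.00): a=4.5172, h=5.3474
  candidates: C₊=(4.9187,3.4666) cross=48.311; C₋=(8.5986,-6.5752) cross=-48.311
  mode - wants cross < 0 → take C=(8.5986,-6.5752) (cross=-48.311)
ex = (C−B)/|BC| = (0.8688,-0.4952); ey = (0.4952,0.8688)
P = B + 1.24·ex + 1.40·ey = (4.2879,-2.5064)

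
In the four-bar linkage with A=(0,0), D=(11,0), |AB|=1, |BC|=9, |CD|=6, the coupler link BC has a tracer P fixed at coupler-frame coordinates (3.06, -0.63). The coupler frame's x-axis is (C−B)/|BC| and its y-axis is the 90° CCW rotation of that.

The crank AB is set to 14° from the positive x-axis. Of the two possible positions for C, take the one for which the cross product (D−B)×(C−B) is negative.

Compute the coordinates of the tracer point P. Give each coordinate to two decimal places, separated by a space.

3.01 -2.13

A=(0,0), D=(11.00,0)
B = A + 1.00·(cos14°, sin14°) = (0.9703, 0.2419)
|BD| = 10.0326
circle(B,9.00) ∩ circle(D,6.00): a=7.2590, h=5.3204
  candidates: C₊=(8.3555,5.3858) cross=53.378; C₋=(8.0989,-5.2520) cross=-53.378
  mode - wants cross < 0 → take C=(8.0989,-5.2520) (cross=-53.378)
ex = (C−B)/|BC| = (0.7921,-0.6104); ey = (0.6104,0.7921)
P = B + 3.06·ex + -0.63·ey = (3.0094,-2.1250)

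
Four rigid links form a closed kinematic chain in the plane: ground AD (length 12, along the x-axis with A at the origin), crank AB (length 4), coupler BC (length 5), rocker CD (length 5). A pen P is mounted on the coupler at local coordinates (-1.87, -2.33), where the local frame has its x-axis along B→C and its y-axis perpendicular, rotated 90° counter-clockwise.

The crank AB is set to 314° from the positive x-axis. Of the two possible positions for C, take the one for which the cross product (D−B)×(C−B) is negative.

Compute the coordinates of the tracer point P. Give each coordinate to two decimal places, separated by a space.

1.01 -5.28

A=(0,0), D=(12.00,0)
B = A + 4.00·(cos314°, sin314°) = (2.7786, -2.8774)
|BD| = 9.6599
circle(B,5.00) ∩ circle(D,5.00): a=4.8299, h=1.2930
  candidates: C₊=(7.0042,-0.2044) cross=12.490; C₋=(7.7745,-2.6730) cross=-12.490
  mode - wants cross < 0 → take C=(7.7745,-2.6730) (cross=-12.490)
ex = (C−B)/|BC| = (0.9992,0.0409); ey = (-0.0409,0.9992)
P = B + -1.87·ex + -2.33·ey = (1.0054,-5.2819)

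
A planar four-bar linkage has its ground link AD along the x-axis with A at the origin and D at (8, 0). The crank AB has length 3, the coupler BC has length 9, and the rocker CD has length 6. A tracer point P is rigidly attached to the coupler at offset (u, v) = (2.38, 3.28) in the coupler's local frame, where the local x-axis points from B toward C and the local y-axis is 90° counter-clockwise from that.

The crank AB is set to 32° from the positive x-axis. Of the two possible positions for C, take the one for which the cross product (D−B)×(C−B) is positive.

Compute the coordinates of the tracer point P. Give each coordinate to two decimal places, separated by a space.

A=(0,0), D=(8.00,0)
B = A + 3.00·(cos32°, sin32°) = (2.5441, 1.5898)
|BD| = 5.6828
circle(B,9.00) ∩ circle(D,6.00): a=6.8007, h=5.8949
  candidates: C₊=(10.7224,5.3468) cross=33.499; C₋=(7.4242,-5.9723) cross=-33.499
  mode + wants cross > 0 → take C=(10.7224,5.3468) (cross=33.499)
ex = (C−B)/|BC| = (0.9087,0.4174); ey = (-0.4174,0.9087)
P = B + 2.38·ex + 3.28·ey = (3.3376,5.5638)

3.34 5.56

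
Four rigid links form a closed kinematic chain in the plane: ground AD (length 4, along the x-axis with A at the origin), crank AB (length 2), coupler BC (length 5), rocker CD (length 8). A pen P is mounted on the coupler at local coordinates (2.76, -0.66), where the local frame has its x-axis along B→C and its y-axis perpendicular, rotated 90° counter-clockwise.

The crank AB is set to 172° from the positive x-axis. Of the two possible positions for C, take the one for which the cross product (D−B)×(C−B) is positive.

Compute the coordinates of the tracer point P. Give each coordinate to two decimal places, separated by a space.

-1.34 3.04

A=(0,0), D=(4.00,0)
B = A + 2.00·(cos172°, sin172°) = (-1.9805, 0.2783)
|BD| = 5.9870
circle(B,5.00) ∩ circle(D,8.00): a=-0.2635, h=4.9930
  candidates: C₊=(-2.0117,5.2782) cross=29.893; C₋=(-2.4759,-4.6971) cross=-29.893
  mode + wants cross > 0 → take C=(-2.0117,5.2782) (cross=29.893)
ex = (C−B)/|BC| = (-0.0062,1.0000); ey = (-1.0000,-0.0062)
P = B + 2.76·ex + -0.66·ey = (-1.3377,3.0424)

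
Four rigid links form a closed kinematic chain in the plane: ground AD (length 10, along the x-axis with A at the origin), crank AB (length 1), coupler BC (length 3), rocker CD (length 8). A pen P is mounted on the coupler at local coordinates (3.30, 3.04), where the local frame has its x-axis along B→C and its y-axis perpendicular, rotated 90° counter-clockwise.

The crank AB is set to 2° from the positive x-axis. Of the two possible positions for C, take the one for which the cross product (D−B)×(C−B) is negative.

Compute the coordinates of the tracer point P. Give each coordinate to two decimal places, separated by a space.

A=(0,0), D=(10.00,0)
B = A + 1.00·(cos2°, sin2°) = (0.9994, 0.0349)
|BD| = 9.0007
circle(B,3.00) ∩ circle(D,8.00): a=1.4450, h=2.6291
  candidates: C₊=(2.4546,2.6583) cross=23.663; C₋=(2.4342,-2.5997) cross=-23.663
  mode - wants cross < 0 → take C=(2.4342,-2.5997) (cross=-23.663)
ex = (C−B)/|BC| = (0.4783,-0.8782); ey = (0.8782,0.4783)
P = B + 3.30·ex + 3.04·ey = (5.2474,-1.4093)

5.25 -1.41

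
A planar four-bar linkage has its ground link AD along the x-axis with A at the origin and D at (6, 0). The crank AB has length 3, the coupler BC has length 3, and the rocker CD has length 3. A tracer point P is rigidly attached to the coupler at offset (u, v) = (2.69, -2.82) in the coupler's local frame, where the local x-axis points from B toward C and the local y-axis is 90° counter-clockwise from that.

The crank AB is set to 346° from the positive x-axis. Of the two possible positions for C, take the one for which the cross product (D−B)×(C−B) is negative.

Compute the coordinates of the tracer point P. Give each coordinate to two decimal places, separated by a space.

A=(0,0), D=(6.00,0)
B = A + 3.00·(cos346°, sin346°) = (2.9109, -0.7258)
|BD| = 3.1732
circle(B,3.00) ∩ circle(D,3.00): a=1.5866, h=2.5461
  candidates: C₊=(3.8731,2.1157) cross=8.079; C₋=(5.0378,-2.8415) cross=-8.079
  mode - wants cross < 0 → take C=(5.0378,-2.8415) (cross=-8.079)
ex = (C−B)/|BC| = (0.7090,-0.7052); ey = (0.7052,0.7090)
P = B + 2.69·ex + -2.82·ey = (2.8292,-4.6222)

2.83 -4.62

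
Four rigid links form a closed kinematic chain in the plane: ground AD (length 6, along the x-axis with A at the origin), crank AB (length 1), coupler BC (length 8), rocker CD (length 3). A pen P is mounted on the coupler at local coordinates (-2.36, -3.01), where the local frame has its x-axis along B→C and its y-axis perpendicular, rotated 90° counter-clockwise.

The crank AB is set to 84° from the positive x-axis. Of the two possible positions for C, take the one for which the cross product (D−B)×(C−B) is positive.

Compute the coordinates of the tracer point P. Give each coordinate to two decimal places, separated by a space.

-1.76 -2.34

A=(0,0), D=(6.00,0)
B = A + 1.00·(cos84°, sin84°) = (0.1045, 0.9945)
|BD| = 5.9788
circle(B,8.00) ∩ circle(D,3.00): a=7.5890, h=2.5312
  candidates: C₊=(8.0088,2.2281) cross=15.134; C₋=(7.1667,-2.7638) cross=-15.134
  mode + wants cross > 0 → take C=(8.0088,2.2281) (cross=15.134)
ex = (C−B)/|BC| = (0.9880,0.1542); ey = (-0.1542,0.9880)
P = B + -2.36·ex + -3.01·ey = (-1.7631,-2.3434)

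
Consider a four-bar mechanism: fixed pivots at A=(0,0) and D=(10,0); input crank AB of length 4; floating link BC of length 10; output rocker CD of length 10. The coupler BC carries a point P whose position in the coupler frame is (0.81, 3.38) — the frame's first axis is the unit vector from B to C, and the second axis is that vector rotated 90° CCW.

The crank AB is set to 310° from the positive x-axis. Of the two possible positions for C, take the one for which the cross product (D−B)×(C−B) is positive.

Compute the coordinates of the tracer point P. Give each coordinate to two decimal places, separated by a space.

A=(0,0), D=(10.00,0)
B = A + 4.00·(cos310°, sin310°) = (2.5712, -3.0642)
|BD| = 8.0360
circle(B,10.00) ∩ circle(D,10.00): a=4.0180, h=9.1573
  candidates: C₊=(2.7938,6.9333) cross=73.588; C₋=(9.7773,-9.9975) cross=-73.588
  mode + wants cross > 0 → take C=(2.7938,6.9333) (cross=73.588)
ex = (C−B)/|BC| = (0.0223,0.9998); ey = (-0.9998,0.0223)
P = B + 0.81·ex + 3.38·ey = (-0.7900,-2.1791)

-0.79 -2.18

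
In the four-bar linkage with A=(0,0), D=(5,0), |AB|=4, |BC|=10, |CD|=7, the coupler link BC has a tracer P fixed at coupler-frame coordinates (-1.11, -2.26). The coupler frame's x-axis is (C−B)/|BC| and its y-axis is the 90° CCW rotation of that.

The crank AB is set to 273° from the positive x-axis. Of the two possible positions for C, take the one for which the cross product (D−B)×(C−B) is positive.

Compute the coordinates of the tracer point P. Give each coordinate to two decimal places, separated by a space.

2.33 -5.35

A=(0,0), D=(5.00,0)
B = A + 4.00·(cos273°, sin273°) = (0.2093, -3.9945)
|BD| = 6.2375
circle(B,10.00) ∩ circle(D,7.00): a=7.2069, h=6.9325
  candidates: C₊=(1.3049,5.9453) cross=43.242; C₋=(10.1842,-4.7037) cross=-43.242
  mode + wants cross > 0 → take C=(1.3049,5.9453) (cross=43.242)
ex = (C−B)/|BC| = (0.1096,0.9940); ey = (-0.9940,0.1096)
P = B + -1.11·ex + -2.26·ey = (2.3341,-5.3454)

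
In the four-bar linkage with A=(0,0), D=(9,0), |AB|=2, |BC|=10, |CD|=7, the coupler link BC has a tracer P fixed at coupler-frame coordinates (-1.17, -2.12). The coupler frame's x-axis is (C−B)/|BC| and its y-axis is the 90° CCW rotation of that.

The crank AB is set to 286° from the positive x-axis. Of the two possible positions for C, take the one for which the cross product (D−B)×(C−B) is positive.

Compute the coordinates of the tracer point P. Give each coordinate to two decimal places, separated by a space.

A=(0,0), D=(9.00,0)
B = A + 2.00·(cos286°, sin286°) = (0.5513, -1.9225)
|BD| = 8.6647
circle(B,10.00) ∩ circle(D,7.00): a=7.2753, h=6.8607
  candidates: C₊=(6.1230,6.3814) cross=59.446; C₋=(9.1675,-6.9980) cross=-59.446
  mode + wants cross > 0 → take C=(6.1230,6.3814) (cross=59.446)
ex = (C−B)/|BC| = (0.5572,0.8304); ey = (-0.8304,0.5572)
P = B + -1.17·ex + -2.12·ey = (1.6598,-4.0753)

1.66 -4.08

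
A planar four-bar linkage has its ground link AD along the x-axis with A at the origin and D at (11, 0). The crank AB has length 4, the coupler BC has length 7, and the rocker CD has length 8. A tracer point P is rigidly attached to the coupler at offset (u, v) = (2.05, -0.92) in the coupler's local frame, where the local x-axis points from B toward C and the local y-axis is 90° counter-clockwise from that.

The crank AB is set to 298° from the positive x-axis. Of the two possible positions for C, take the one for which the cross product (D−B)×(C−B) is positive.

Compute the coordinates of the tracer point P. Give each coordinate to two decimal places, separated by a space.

3.30 -1.79

A=(0,0), D=(11.00,0)
B = A + 4.00·(cos298°, sin298°) = (1.8779, -3.5318)
|BD| = 9.7819
circle(B,7.00) ∩ circle(D,8.00): a=4.1243, h=5.6560
  candidates: C₊=(3.6818,3.2318) cross=55.327; C₋=(7.7661,-7.3172) cross=-55.327
  mode + wants cross > 0 → take C=(3.6818,3.2318) (cross=55.327)
ex = (C−B)/|BC| = (0.2577,0.9662); ey = (-0.9662,0.2577)
P = B + 2.05·ex + -0.92·ey = (3.2951,-1.7881)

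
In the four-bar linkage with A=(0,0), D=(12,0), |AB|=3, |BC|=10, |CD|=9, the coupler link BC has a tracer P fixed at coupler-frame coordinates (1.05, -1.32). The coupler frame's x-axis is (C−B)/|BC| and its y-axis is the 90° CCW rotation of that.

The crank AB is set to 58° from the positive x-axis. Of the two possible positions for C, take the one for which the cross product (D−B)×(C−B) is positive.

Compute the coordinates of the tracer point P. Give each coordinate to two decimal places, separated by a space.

3.23 2.14

A=(0,0), D=(12.00,0)
B = A + 3.00·(cos58°, sin58°) = (1.5898, 2.5441)
|BD| = 10.7166
circle(B,10.00) ∩ circle(D,9.00): a=6.2448, h=7.8104
  candidates: C₊=(9.5102,8.6488) cross=83.701; C₋=(5.8018,-6.5255) cross=-83.701
  mode + wants cross > 0 → take C=(9.5102,8.6488) (cross=83.701)
ex = (C−B)/|BC| = (0.7920,0.6105); ey = (-0.6105,0.7920)
P = B + 1.05·ex + -1.32·ey = (3.2272,2.1396)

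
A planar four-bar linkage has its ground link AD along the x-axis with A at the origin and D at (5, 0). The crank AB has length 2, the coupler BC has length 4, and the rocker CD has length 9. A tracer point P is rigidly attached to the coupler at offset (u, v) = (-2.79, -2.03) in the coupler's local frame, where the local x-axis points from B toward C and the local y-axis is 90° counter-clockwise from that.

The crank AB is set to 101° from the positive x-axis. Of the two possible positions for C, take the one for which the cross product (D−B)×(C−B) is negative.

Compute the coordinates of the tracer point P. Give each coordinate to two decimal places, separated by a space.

1.27 4.99

A=(0,0), D=(5.00,0)
B = A + 2.00·(cos101°, sin101°) = (-0.3816, 1.9633)
|BD| = 5.7285
circle(B,4.00) ∩ circle(D,9.00): a=-2.8091, h=2.8476
  candidates: C₊=(-2.0446,5.6012) cross=16.313; C₋=(-3.9965,0.2508) cross=-16.313
  mode - wants cross < 0 → take C=(-3.9965,0.2508) (cross=-16.313)
ex = (C−B)/|BC| = (-0.9037,-0.4281); ey = (0.4281,-0.9037)
P = B + -2.79·ex + -2.03·ey = (1.2707,4.9923)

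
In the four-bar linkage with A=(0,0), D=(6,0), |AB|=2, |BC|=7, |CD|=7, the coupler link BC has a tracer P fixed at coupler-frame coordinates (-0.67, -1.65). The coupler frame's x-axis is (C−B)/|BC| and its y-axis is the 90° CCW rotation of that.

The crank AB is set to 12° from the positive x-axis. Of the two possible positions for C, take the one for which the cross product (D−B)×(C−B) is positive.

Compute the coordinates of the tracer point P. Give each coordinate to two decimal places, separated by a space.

A=(0,0), D=(6.00,0)
B = A + 2.00·(cos12°, sin12°) = (1.9563, 0.4158)
|BD| = 4.0650
circle(B,7.00) ∩ circle(D,7.00): a=2.0325, h=6.6984
  candidates: C₊=(4.6633,6.8712) cross=27.229; C₋=(3.2929,-6.4554) cross=-27.229
  mode + wants cross > 0 → take C=(4.6633,6.8712) (cross=27.229)
ex = (C−B)/|BC| = (0.3867,0.9222); ey = (-0.9222,0.3867)
P = B + -0.67·ex + -1.65·ey = (3.2188,-0.8401)

3.22 -0.84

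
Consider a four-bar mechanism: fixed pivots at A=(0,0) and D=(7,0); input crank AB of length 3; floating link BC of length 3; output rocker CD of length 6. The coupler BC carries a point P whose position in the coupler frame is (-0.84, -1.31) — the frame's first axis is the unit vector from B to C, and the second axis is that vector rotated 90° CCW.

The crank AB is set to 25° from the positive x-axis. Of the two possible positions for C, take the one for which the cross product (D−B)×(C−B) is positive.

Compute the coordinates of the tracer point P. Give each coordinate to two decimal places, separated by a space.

A=(0,0), D=(7.00,0)
B = A + 3.00·(cos25°, sin25°) = (2.7189, 1.2679)
|BD| = 4.4649
circle(B,3.00) ∩ circle(D,6.00): a=-0.7912, h=2.8938
  candidates: C₊=(2.7821,4.2672) cross=12.920; C₋=(1.1386,-1.2822) cross=-12.920
  mode + wants cross > 0 → take C=(2.7821,4.2672) (cross=12.920)
ex = (C−B)/|BC| = (0.0210,0.9998); ey = (-0.9998,0.0210)
P = B + -0.84·ex + -1.31·ey = (4.0110,0.4005)

4.01 0.40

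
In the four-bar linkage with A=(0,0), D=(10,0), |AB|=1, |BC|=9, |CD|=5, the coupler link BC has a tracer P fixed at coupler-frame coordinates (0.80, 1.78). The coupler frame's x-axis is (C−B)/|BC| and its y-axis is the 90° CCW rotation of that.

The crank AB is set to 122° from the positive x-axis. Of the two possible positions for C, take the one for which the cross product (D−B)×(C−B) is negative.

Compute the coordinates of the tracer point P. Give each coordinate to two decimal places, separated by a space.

1.11 1.91

A=(0,0), D=(10.00,0)
B = A + 1.00·(cos122°, sin122°) = (-0.5299, 0.8480)
|BD| = 10.5640
circle(B,9.00) ∩ circle(D,5.00): a=7.9325, h=4.2515
  candidates: C₊=(7.7183,4.4490) cross=44.913; C₋=(7.0357,-4.0265) cross=-44.913
  mode - wants cross < 0 → take C=(7.0357,-4.0265) (cross=-44.913)
ex = (C−B)/|BC| = (0.8406,-0.5416); ey = (0.5416,0.8406)
P = B + 0.80·ex + 1.78·ey = (1.1067,1.9111)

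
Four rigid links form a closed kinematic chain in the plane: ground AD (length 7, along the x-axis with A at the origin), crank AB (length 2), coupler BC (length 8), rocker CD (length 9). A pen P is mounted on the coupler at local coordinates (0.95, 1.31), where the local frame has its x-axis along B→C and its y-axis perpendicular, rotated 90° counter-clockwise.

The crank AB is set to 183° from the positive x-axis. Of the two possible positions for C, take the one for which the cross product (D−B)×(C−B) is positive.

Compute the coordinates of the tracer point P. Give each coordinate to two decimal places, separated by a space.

-2.77 1.32

A=(0,0), D=(7.00,0)
B = A + 2.00·(cos183°, sin183°) = (-1.9973, -0.1047)
|BD| = 8.9979
circle(B,8.00) ∩ circle(D,9.00): a=3.5543, h=7.1671
  candidates: C₊=(1.4734,7.1033) cross=64.489; C₋=(1.6401,-7.2299) cross=-64.489
  mode + wants cross > 0 → take C=(1.4734,7.1033) (cross=64.489)
ex = (C−B)/|BC| = (0.4338,0.9010); ey = (-0.9010,0.4338)
P = B + 0.95·ex + 1.31·ey = (-2.7654,1.3196)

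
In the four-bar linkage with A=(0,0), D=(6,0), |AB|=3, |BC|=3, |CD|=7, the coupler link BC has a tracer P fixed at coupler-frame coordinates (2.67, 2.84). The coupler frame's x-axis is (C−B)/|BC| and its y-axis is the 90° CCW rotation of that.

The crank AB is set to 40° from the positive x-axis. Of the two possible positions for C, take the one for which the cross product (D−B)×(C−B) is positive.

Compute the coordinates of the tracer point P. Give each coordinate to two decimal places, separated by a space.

A=(0,0), D=(6.00,0)
B = A + 3.00·(cos40°, sin40°) = (2.2981, 1.9284)
|BD| = 4.1740
circle(B,3.00) ∩ circle(D,7.00): a=-2.7045, h=1.2982
  candidates: C₊=(0.4993,4.3292) cross=5.419; C₋=(-0.7003,2.0264) cross=-5.419
  mode + wants cross > 0 → take C=(0.4993,4.3292) (cross=5.419)
ex = (C−B)/|BC| = (-0.5996,0.8003); ey = (-0.8003,-0.5996)
P = B + 2.67·ex + 2.84·ey = (-1.5757,2.3622)

-1.58 2.36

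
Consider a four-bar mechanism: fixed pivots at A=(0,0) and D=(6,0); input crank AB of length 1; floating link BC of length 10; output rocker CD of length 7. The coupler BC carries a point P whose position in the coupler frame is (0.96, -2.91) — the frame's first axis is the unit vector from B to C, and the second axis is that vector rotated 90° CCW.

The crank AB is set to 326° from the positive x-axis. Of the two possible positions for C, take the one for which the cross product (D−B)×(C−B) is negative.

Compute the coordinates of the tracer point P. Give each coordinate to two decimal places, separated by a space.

A=(0,0), D=(6.00,0)
B = A + 1.00·(cos326°, sin326°) = (0.8290, -0.5592)
|BD| = 5.2011
circle(B,10.00) ∩ circle(D,7.00): a=7.5034, h=6.6106
  candidates: C₊=(7.5782,6.8198) cross=34.382; C₋=(8.9996,-6.3247) cross=-34.382
  mode - wants cross < 0 → take C=(8.9996,-6.3247) (cross=-34.382)
ex = (C−B)/|BC| = (0.8171,-0.5766); ey = (0.5766,0.8171)
P = B + 0.96·ex + -2.91·ey = (-0.0644,-3.4903)

-0.06 -3.49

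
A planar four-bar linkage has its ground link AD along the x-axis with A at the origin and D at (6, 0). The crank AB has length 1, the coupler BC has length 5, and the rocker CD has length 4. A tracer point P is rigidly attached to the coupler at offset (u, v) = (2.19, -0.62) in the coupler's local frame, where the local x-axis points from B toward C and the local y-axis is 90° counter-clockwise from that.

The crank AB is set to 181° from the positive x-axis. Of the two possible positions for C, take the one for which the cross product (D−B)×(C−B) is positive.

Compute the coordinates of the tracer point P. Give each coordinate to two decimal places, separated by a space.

A=(0,0), D=(6.00,0)
B = A + 1.00·(cos181°, sin181°) = (-0.9998, -0.0175)
|BD| = 6.9999
circle(B,5.00) ∩ circle(D,4.00): a=4.1428, h=2.7995
  candidates: C₊=(3.1360,2.7924) cross=19.596; C₋=(3.1499,-2.8066) cross=-19.596
  mode + wants cross > 0 → take C=(3.1360,2.7924) (cross=19.596)
ex = (C−B)/|BC| = (0.8272,0.5620); ey = (-0.5620,0.8272)
P = B + 2.19·ex + -0.62·ey = (1.1601,0.7004)

1.16 0.70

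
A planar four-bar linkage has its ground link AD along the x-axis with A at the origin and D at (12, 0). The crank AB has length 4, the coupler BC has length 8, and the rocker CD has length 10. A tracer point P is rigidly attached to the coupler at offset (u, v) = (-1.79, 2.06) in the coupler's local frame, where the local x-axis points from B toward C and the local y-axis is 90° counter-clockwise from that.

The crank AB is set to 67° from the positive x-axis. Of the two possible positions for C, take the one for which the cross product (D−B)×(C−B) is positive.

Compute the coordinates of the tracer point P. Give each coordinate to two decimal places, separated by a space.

-1.14 4.05

A=(0,0), D=(12.00,0)
B = A + 4.00·(cos67°, sin67°) = (1.5629, 3.6820)
|BD| = 11.0675
circle(B,8.00) ∩ circle(D,10.00): a=3.9074, h=6.9809
  candidates: C₊=(7.5702,8.9653) cross=77.261; C₋=(2.9253,-4.2011) cross=-77.261
  mode + wants cross > 0 → take C=(7.5702,8.9653) (cross=77.261)
ex = (C−B)/|BC| = (0.7509,0.6604); ey = (-0.6604,0.7509)
P = B + -1.79·ex + 2.06·ey = (-1.1416,4.0468)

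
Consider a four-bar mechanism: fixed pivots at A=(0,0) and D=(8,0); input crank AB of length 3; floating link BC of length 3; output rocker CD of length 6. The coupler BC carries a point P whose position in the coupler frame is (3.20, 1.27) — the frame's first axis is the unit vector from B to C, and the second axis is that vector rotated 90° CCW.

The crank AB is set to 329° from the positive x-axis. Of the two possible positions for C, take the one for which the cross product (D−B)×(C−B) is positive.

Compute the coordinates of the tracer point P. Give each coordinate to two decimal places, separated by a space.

A=(0,0), D=(8.00,0)
B = A + 3.00·(cos329°, sin329°) = (2.5715, -1.5451)
|BD| = 5.6441
circle(B,3.00) ∩ circle(D,6.00): a=0.4302, h=2.9690
  candidates: C₊=(2.1725,1.4282) cross=16.757; C₋=(3.7980,-4.2829) cross=-16.757
  mode + wants cross > 0 → take C=(2.1725,1.4282) (cross=16.757)
ex = (C−B)/|BC| = (-0.1330,0.9911); ey = (-0.9911,-0.1330)
P = B + 3.20·ex + 1.27·ey = (0.8871,1.4575)

0.89 1.46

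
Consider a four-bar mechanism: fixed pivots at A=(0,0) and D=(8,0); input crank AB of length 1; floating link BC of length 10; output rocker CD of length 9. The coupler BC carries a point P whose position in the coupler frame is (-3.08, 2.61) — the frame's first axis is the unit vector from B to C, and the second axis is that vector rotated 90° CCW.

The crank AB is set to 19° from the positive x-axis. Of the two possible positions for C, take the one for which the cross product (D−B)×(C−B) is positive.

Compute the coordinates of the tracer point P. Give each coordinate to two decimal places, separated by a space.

-2.90 -0.91

A=(0,0), D=(8.00,0)
B = A + 1.00·(cos19°, sin19°) = (0.9455, 0.3256)
|BD| = 7.0620
circle(B,10.00) ∩ circle(D,9.00): a=4.8762, h=8.7305
  candidates: C₊=(6.2190,8.8220) cross=61.655; C₋=(5.4141,-8.6205) cross=-61.655
  mode + wants cross > 0 → take C=(6.2190,8.8220) (cross=61.655)
ex = (C−B)/|BC| = (0.5274,0.8496); ey = (-0.8496,0.5274)
P = B + -3.08·ex + 2.61·ey = (-2.8963,-0.9150)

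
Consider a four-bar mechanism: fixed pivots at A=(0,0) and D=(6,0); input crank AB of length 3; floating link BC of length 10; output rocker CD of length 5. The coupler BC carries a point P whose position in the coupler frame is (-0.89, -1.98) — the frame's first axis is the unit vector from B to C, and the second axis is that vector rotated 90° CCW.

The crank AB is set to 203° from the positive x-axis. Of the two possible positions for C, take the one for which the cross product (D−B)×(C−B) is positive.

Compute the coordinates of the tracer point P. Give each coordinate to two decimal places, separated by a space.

A=(0,0), D=(6.00,0)
B = A + 3.00·(cos203°, sin203°) = (-2.7615, -1.1722)
|BD| = 8.8396
circle(B,10.00) ∩ circle(D,5.00): a=8.6621, h=4.9968
  candidates: C₊=(5.1614,4.9292) cross=44.170; C₋=(6.4867,-4.9763) cross=-44.170
  mode + wants cross > 0 → take C=(5.1614,4.9292) (cross=44.170)
ex = (C−B)/|BC| = (0.7923,0.6101); ey = (-0.6101,0.7923)
P = B + -0.89·ex + -1.98·ey = (-2.2586,-3.2840)

-2.26 -3.28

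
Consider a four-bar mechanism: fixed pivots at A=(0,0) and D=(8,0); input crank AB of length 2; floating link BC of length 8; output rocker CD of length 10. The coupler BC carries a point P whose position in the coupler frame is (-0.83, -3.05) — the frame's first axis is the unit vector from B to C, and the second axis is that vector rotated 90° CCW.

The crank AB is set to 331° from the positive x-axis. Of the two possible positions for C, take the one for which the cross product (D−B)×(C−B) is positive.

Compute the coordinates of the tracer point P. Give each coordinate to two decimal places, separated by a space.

A=(0,0), D=(8.00,0)
B = A + 2.00·(cos331°, sin331°) = (1.7492, -0.9696)
|BD| = 6.3255
circle(B,8.00) ∩ circle(D,10.00): a=0.3171, h=7.9937
  candidates: C₊=(0.8373,6.9782) cross=50.564; C₋=(3.2880,-8.8202) cross=-50.564
  mode + wants cross > 0 → take C=(0.8373,6.9782) (cross=50.564)
ex = (C−B)/|BC| = (-0.1140,0.9935); ey = (-0.9935,-0.1140)
P = B + -0.83·ex + -3.05·ey = (4.8740,-1.4465)

4.87 -1.45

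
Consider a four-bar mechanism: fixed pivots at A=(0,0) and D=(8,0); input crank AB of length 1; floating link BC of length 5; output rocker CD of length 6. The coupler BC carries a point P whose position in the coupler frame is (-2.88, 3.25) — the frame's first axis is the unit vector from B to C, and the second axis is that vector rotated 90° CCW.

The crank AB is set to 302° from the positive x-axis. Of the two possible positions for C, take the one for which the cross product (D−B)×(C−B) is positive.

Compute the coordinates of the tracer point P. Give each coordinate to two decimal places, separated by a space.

-3.74 -1.66

A=(0,0), D=(8.00,0)
B = A + 1.00·(cos302°, sin302°) = (0.5299, -0.8480)
|BD| = 7.5181
circle(B,5.00) ∩ circle(D,6.00): a=3.0275, h=3.9793
  candidates: C₊=(3.0892,3.4473) cross=29.916; C₋=(3.9869,-4.4604) cross=-29.916
  mode + wants cross > 0 → take C=(3.0892,3.4473) (cross=29.916)
ex = (C−B)/|BC| = (0.5119,0.8591); ey = (-0.8591,0.5119)
P = B + -2.88·ex + 3.25·ey = (-3.7362,-1.6586)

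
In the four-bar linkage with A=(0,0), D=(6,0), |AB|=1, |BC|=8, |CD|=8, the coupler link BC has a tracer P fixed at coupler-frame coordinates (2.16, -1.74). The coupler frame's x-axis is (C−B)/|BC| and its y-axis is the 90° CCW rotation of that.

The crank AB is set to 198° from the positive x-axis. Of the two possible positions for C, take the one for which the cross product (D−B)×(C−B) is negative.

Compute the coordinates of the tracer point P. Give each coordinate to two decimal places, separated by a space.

A=(0,0), D=(6.00,0)
B = A + 1.00·(cos198°, sin198°) = (-0.9511, -0.3090)
|BD| = 6.9579
circle(B,8.00) ∩ circle(D,8.00): a=3.4790, h=7.2039
  candidates: C₊=(2.2045,7.0423) cross=50.124; C₋=(2.8444,-7.3513) cross=-50.124
  mode - wants cross < 0 → take C=(2.8444,-7.3513) (cross=-50.124)
ex = (C−B)/|BC| = (0.4744,-0.8803); ey = (0.8803,0.4744)
P = B + 2.16·ex + -1.74·ey = (-1.4580,-3.0360)

-1.46 -3.04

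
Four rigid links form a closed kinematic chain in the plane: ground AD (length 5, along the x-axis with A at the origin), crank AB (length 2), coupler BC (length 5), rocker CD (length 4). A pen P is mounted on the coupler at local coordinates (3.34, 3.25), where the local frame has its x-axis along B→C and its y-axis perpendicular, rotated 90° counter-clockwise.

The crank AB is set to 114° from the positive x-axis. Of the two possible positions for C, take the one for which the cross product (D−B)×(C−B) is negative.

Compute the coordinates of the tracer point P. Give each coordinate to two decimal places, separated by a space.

3.71 0.70

A=(0,0), D=(5.00,0)
B = A + 2.00·(cos114°, sin114°) = (-0.8135, 1.8271)
|BD| = 6.0938
circle(B,5.00) ∩ circle(D,4.00): a=3.7854, h=3.2667
  candidates: C₊=(3.7772,3.8085) cross=19.906; C₋=(1.8183,-2.4242) cross=-19.906
  mode - wants cross < 0 → take C=(1.8183,-2.4242) (cross=-19.906)
ex = (C−B)/|BC| = (0.5264,-0.8503); ey = (0.8503,0.5264)
P = B + 3.34·ex + 3.25·ey = (3.7079,0.6979)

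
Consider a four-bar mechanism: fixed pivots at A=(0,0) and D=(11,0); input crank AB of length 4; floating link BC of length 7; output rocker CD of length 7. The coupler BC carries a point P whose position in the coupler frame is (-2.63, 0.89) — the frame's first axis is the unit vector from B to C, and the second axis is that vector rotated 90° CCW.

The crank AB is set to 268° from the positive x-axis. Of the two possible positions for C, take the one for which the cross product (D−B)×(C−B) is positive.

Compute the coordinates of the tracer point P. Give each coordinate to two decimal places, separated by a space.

-2.46 -5.52

A=(0,0), D=(11.00,0)
B = A + 4.00·(cos268°, sin268°) = (-0.1396, -3.9976)
|BD| = 11.8352
circle(B,7.00) ∩ circle(D,7.00): a=5.9176, h=3.7393
  candidates: C₊=(4.1672,1.5207) cross=44.255; C₋=(6.6932,-5.5183) cross=-44.255
  mode + wants cross > 0 → take C=(4.1672,1.5207) (cross=44.255)
ex = (C−B)/|BC| = (0.6153,0.7883); ey = (-0.7883,0.6153)
P = B + -2.63·ex + 0.89·ey = (-2.4593,-5.5233)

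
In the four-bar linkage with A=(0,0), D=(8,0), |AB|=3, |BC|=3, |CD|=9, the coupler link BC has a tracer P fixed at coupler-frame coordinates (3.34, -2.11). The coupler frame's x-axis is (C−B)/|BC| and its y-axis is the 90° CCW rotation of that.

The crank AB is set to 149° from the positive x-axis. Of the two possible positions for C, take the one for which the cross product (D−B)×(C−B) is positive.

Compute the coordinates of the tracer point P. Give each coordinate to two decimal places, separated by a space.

A=(0,0), D=(8.00,0)
B = A + 3.00·(cos149°, sin149°) = (-2.5715, 1.5451)
|BD| = 10.6838
circle(B,3.00) ∩ circle(D,9.00): a=1.9723, h=2.2605
  candidates: C₊=(-0.2930,3.4966) cross=24.151; C₋=(-0.9468,-0.9769) cross=-24.151
  mode + wants cross > 0 → take C=(-0.2930,3.4966) (cross=24.151)
ex = (C−B)/|BC| = (0.7595,0.6505); ey = (-0.6505,0.7595)
P = B + 3.34·ex + -2.11·ey = (1.3378,2.1152)

1.34 2.12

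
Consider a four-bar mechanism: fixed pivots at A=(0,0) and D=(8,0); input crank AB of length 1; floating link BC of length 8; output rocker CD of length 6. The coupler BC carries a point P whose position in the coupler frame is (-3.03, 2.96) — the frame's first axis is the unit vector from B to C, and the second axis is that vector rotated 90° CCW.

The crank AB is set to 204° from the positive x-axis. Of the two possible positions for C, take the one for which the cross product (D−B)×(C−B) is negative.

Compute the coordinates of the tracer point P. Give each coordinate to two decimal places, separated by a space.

-1.44 3.80

A=(0,0), D=(8.00,0)
B = A + 1.00·(cos204°, sin204°) = (-0.9135, -0.4067)
|BD| = 8.9228
circle(B,8.00) ∩ circle(D,6.00): a=6.0304, h=5.2568
  candidates: C₊=(4.8710,5.1195) cross=46.906; C₋=(5.3502,-5.3832) cross=-46.906
  mode - wants cross < 0 → take C=(5.3502,-5.3832) (cross=-46.906)
ex = (C−B)/|BC| = (0.7830,-0.6221); ey = (0.6221,0.7830)
P = B + -3.03·ex + 2.96·ey = (-1.4447,3.7957)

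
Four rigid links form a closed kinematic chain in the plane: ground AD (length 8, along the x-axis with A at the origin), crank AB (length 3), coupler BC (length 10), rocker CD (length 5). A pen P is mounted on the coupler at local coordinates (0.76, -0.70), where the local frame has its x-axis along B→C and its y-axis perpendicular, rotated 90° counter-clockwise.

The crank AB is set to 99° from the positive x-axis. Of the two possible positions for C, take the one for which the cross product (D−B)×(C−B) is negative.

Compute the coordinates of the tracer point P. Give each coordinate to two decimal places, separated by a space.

A=(0,0), D=(8.00,0)
B = A + 3.00·(cos99°, sin99°) = (-0.4693, 2.9631)
|BD| = 8.9727
circle(B,10.00) ∩ circle(D,5.00): a=8.6657, h=4.9906
  candidates: C₊=(9.3583,4.8120) cross=44.779; C₋=(6.0622,-4.6092) cross=-44.779
  mode - wants cross < 0 → take C=(6.0622,-4.6092) (cross=-44.779)
ex = (C−B)/|BC| = (0.6531,-0.7572); ey = (0.7572,0.6531)
P = B + 0.76·ex + -0.70·ey = (-0.5030,1.9304)

-0.50 1.93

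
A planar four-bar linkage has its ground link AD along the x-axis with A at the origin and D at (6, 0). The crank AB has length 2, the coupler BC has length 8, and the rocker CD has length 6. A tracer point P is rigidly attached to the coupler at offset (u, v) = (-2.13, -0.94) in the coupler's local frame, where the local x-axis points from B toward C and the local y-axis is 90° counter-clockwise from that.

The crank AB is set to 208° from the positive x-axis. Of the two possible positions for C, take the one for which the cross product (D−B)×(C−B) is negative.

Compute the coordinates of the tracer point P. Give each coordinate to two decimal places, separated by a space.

-4.03 -0.38

A=(0,0), D=(6.00,0)
B = A + 2.00·(cos208°, sin208°) = (-1.7659, -0.9389)
|BD| = 7.8225
circle(B,8.00) ∩ circle(D,6.00): a=5.7009, h=5.6124
  candidates: C₊=(3.2202,5.3172) cross=43.903; C₋=(4.5675,-5.8265) cross=-43.903
  mode - wants cross < 0 → take C=(4.5675,-5.8265) (cross=-43.903)
ex = (C−B)/|BC| = (0.7917,-0.6109); ey = (0.6109,0.7917)
P = B + -2.13·ex + -0.94·ey = (-4.0264,-0.3818)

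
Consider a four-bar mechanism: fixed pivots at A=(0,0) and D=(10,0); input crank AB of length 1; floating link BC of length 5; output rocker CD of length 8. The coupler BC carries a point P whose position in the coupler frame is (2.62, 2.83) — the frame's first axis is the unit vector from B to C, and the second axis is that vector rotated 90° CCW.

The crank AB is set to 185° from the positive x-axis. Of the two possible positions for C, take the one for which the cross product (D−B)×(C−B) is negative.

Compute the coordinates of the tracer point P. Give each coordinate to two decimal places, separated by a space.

2.84 0.30

A=(0,0), D=(10.00,0)
B = A + 1.00·(cos185°, sin185°) = (-0.9962, -0.0872)
|BD| = 10.9965
circle(B,5.00) ∩ circle(D,8.00): a=3.7250, h=3.3353
  candidates: C₊=(2.7022,3.2776) cross=36.677; C₋=(2.7551,-3.3929) cross=-36.677
  mode - wants cross < 0 → take C=(2.7551,-3.3929) (cross=-36.677)
ex = (C−B)/|BC| = (0.7503,-0.6611); ey = (0.6611,0.7503)
P = B + 2.62·ex + 2.83·ey = (2.8405,0.3039)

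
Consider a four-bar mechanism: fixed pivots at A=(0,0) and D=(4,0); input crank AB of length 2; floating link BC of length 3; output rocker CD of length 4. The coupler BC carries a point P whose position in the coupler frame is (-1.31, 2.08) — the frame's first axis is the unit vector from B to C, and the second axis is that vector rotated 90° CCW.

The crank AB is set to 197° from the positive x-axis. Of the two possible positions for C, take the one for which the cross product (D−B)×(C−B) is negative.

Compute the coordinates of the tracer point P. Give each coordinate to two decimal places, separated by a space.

A=(0,0), D=(4.00,0)
B = A + 2.00·(cos197°, sin197°) = (-1.9126, -0.5847)
|BD| = 5.9415
circle(B,3.00) ∩ circle(D,4.00): a=2.3816, h=1.8242
  candidates: C₊=(0.2779,1.4650) cross=10.838; C₋=(0.6370,-2.1657) cross=-10.838
  mode - wants cross < 0 → take C=(0.6370,-2.1657) (cross=-10.838)
ex = (C−B)/|BC| = (0.8499,-0.5270); ey = (0.5270,0.8499)
P = B + -1.31·ex + 2.08·ey = (-1.9298,1.8733)

-1.93 1.87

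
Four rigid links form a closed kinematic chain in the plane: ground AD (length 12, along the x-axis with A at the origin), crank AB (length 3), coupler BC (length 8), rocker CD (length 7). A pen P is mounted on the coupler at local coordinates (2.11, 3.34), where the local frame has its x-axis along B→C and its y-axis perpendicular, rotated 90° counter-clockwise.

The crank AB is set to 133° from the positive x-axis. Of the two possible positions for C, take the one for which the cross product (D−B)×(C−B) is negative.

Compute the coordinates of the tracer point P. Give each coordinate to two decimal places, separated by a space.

A=(0,0), D=(12.00,0)
B = A + 3.00·(cos133°, sin133°) = (-2.0460, 2.1941)
|BD| = 14.2163
circle(B,8.00) ∩ circle(D,7.00): a=7.6357, h=2.3866
  candidates: C₊=(5.8666,3.3736) cross=33.928; C₋=(5.1299,-1.3424) cross=-33.928
  mode - wants cross < 0 → take C=(5.1299,-1.3424) (cross=-33.928)
ex = (C−B)/|BC| = (0.8970,-0.4421); ey = (0.4421,0.8970)
P = B + 2.11·ex + 3.34·ey = (1.3231,4.2573)

1.32 4.26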